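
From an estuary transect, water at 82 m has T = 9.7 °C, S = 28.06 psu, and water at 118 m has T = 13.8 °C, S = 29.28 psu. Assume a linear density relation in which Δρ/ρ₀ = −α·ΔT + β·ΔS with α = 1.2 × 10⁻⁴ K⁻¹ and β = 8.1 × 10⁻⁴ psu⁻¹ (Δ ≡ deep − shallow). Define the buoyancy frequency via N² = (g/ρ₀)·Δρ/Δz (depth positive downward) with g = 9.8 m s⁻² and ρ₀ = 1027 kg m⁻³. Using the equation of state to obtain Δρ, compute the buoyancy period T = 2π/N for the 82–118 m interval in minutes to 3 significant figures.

ΔT = +4.1 K, ΔS = +1.22 psu (deep − shallow).
Δρ/ρ₀ = −αΔT + βΔS = -4.92 × 10⁻⁴ + 9.882 × 10⁻⁴ = 4.962 × 10⁻⁴, so Δρ ≈ 0.5096 kg m⁻³.
N² = (g/ρ₀)·Δρ/Δz = g·(Δρ/ρ₀)/Δz = 9.8 × 4.962 × 10⁻⁴ / 36 = 1.3508 × 10⁻⁴ s⁻².
N = √(1.3508 × 10⁻⁴) = 0.011622 rad s⁻¹ → T = 2π/N = 540.63 s = 9.0105 min ≈ 9.01 min.

9.01 min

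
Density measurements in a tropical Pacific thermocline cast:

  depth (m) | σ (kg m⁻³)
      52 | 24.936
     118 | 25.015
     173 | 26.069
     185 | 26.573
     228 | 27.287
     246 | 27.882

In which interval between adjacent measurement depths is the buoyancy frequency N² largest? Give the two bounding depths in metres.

173–185 m

Compute the density gradient over each adjacent pair:
  52–118 m: Δρ/Δz = 0.079/66 = 1.2 × 10⁻³ kg m⁻⁴
  118–173 m: Δρ/Δz = 1.054/55 = 0.019 kg m⁻⁴
  173–185 m: Δρ/Δz = 0.504/12 = 0.042 kg m⁻⁴
  185–228 m: Δρ/Δz = 0.714/43 = 0.017 kg m⁻⁴
  228–246 m: Δρ/Δz = 0.595/18 = 0.033 kg m⁻⁴
The largest gradient is in the 173–185 m interval — the pycnocline.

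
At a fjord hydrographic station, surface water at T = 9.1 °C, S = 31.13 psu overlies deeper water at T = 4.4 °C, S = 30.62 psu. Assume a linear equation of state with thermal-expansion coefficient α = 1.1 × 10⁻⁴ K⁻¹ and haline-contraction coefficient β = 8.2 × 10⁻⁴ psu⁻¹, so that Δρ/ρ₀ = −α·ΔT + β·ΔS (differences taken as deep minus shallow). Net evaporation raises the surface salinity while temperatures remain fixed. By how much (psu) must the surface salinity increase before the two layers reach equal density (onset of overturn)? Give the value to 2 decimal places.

0.12 psu

Neutral buoyancy requires −α(T_deep − T_surf) + β(S_deep − S_surf′) = 0.
S_surf′ = S_deep − (α/β)·ΔT = 30.62 − (1.1 × 10⁻⁴/8.2 × 10⁻⁴)·(-4.7) = 31.2505 psu.
Increase required: 31.2505 − 31.13 = 0.1205 psu.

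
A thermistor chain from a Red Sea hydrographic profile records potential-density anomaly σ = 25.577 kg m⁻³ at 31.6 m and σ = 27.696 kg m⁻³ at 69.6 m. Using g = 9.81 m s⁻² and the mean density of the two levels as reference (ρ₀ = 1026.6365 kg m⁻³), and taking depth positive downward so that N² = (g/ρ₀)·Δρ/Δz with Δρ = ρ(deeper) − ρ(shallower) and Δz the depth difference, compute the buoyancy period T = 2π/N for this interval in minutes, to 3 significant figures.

Δρ = 1027.696 − 1025.577 = 2.119 kg m⁻³ over Δz = 69.6 − 31.6 = 38 m.
N² = (9.81/1026.6365) × (2.119/38) = 5.3284 × 10⁻⁴ s⁻².
N = √(5.3284 × 10⁻⁴) = 0.023083 rad s⁻¹, so T = 2π/N = 272.20 s = 4.5367 min ≈ 4.54 min.
A positive N² confirms static stability across the interval.

4.54 min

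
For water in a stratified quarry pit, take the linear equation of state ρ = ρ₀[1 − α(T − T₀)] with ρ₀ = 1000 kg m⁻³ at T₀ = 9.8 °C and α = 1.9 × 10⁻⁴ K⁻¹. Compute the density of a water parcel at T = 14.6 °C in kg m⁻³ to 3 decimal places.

T − T₀ = +4.8 K.
Bracket = 1 − α·(+4.8) = 1 + (-9.12 × 10⁻⁴) = 0.9990880.
ρ = 1000 × 0.9990880 = 999.088 kg m⁻³.

999.088 kg m⁻³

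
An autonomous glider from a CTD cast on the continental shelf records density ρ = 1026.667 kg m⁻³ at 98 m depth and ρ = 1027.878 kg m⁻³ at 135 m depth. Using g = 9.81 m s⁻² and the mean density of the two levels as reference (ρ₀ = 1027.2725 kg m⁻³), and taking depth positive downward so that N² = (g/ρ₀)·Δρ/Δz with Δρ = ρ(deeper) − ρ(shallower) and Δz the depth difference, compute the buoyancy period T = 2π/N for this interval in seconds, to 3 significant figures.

Δρ = 1027.878 − 1026.667 = 1.211 kg m⁻³ over Δz = 135 − 98 = 37 m.
N² = (9.81/1027.2725) × (1.211/37) = 3.1255 × 10⁻⁴ s⁻².
N = √(3.1255 × 10⁻⁴) = 0.017679 rad s⁻¹, so T = 2π/N = 355.40 s ≈ 355 s.

355 s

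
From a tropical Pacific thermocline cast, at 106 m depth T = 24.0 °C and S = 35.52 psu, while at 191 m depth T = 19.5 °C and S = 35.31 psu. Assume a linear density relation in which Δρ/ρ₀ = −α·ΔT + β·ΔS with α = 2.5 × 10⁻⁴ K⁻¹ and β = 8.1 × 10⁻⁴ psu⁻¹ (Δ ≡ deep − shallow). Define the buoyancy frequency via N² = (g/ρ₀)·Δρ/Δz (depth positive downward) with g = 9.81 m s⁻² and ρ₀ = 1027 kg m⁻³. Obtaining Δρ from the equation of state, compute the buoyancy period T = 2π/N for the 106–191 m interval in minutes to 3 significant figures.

ΔT = -4.5 K, ΔS = -0.21 psu (deep − shallow).
Δρ/ρ₀ = −αΔT + βΔS = 1.125 × 10⁻³ − 1.701 × 10⁻⁴ = 9.549 × 10⁻⁴, so Δρ ≈ 0.9807 kg m⁻³.
N² = (g/ρ₀)·Δρ/Δz = g·(Δρ/ρ₀)/Δz = 9.81 × 9.549 × 10⁻⁴ / 85 = 1.1021 × 10⁻⁴ s⁻².
N = √(1.1021 × 10⁻⁴) = 0.010498 rad s⁻¹ → T = 2π/N = 598.51 s = 9.9752 min ≈ 9.98 min.

9.98 min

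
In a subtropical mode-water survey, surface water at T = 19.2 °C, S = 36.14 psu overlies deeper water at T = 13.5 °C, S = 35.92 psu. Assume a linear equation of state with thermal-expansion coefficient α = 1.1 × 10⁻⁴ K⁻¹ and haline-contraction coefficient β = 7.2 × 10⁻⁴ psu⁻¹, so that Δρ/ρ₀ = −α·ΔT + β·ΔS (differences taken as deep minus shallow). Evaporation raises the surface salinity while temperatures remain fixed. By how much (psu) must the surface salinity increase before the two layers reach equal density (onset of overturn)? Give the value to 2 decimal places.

Neutral buoyancy requires −α(T_deep − T_surf) + β(S_deep − S_surf′) = 0.
S_surf′ = S_deep − (α/β)·ΔT = 35.92 − (1.1 × 10⁻⁴/7.2 × 10⁻⁴)·(-5.7) = 36.7908 psu.
Increase required: 36.7908 − 36.14 = 0.6508 psu.

0.65 psu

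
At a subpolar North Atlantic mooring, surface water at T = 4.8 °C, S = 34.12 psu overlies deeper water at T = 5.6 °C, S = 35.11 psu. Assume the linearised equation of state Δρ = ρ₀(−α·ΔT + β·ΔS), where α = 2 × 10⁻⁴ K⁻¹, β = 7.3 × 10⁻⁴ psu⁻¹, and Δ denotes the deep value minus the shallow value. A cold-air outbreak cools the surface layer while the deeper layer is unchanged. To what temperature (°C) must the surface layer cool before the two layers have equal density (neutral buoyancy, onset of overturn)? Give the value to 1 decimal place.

2.0 °C

Neutral buoyancy requires Δρ = 0, i.e. −α(T_deep − T_surf′) + β(S_deep − S_surf) = 0.
T_surf′ = T_deep − (β/α)·ΔS = 5.6 − (7.3 × 10⁻⁴/2 × 10⁻⁴)·(+0.99) = 1.987 °C.
Cooling required: 4.8 − (1.987) = 2.813 °C.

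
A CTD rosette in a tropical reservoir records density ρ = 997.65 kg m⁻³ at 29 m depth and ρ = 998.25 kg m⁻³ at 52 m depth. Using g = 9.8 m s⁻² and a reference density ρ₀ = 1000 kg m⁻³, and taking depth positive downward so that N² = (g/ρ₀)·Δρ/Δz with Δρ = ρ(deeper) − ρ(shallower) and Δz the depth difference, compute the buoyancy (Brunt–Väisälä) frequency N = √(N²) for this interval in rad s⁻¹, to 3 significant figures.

0.0160 rad s⁻¹

Δρ = 998.25 − 997.65 = 0.60 kg m⁻³ over Δz = 52 − 29 = 23 m.
N² = (9.8/1000) × (0.60/23) = 2.5565 × 10⁻⁴ s⁻².
N = √(2.5565 × 10⁻⁴) = 0.015989 rad s⁻¹ ≈ 0.0160 rad s⁻¹.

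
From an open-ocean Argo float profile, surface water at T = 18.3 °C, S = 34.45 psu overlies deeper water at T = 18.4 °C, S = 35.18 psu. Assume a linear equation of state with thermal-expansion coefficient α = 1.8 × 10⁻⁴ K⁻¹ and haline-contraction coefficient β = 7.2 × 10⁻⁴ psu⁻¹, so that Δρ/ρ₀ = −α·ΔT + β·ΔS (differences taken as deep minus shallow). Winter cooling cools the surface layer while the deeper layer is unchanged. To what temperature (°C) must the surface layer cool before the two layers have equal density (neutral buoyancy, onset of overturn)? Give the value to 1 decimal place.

15.5 °C

Neutral buoyancy requires Δρ = 0, i.e. −α(T_deep − T_surf′) + β(S_deep − S_surf) = 0.
T_surf′ = T_deep − (β/α)·ΔS = 18.4 − (7.2 × 10⁻⁴/1.8 × 10⁻⁴)·(+0.73) = 15.480 °C.
Cooling required: 18.3 − (15.480) = 2.820 °C.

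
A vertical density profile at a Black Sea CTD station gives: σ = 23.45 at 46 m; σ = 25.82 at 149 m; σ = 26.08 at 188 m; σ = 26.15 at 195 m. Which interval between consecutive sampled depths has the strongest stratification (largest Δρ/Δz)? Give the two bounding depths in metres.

Compute the density gradient over each adjacent pair:
  46–149 m: Δρ/Δz = 2.37/103 = 0.023 kg m⁻⁴
  149–188 m: Δρ/Δz = 0.26/39 = 6.7 × 10⁻³ kg m⁻⁴
  188–195 m: Δρ/Δz = 0.07/7 = 0.010 kg m⁻⁴
The largest gradient is in the 46–149 m interval — the pycnocline.

46–149 m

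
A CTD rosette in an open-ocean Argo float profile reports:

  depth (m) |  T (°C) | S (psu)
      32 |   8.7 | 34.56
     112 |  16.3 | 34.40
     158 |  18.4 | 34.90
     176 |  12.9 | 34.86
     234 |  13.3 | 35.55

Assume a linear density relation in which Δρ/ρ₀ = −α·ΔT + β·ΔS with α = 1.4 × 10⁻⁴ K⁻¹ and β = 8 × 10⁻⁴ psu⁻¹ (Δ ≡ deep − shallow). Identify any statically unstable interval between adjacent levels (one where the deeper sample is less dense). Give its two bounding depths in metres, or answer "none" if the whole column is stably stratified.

Evaluate Δρ/ρ₀ = −αΔT + βΔS across each adjacent pair:
  32–112 m: −αΔT+βΔS = −(1.4 × 10⁻⁴)(+7.6)+(8 × 10⁻⁴)(-0.16) = -1.2 × 10⁻³ → UNSTABLE
  112–158 m: −αΔT+βΔS = −(1.4 × 10⁻⁴)(+2.1)+(8 × 10⁻⁴)(+0.50) = 1.1 × 10⁻⁴ → stable
  158–176 m: −αΔT+βΔS = −(1.4 × 10⁻⁴)(-5.5)+(8 × 10⁻⁴)(-0.04) = 7.4 × 10⁻⁴ → stable
  176–234 m: −αΔT+βΔS = −(1.4 × 10⁻⁴)(+0.4)+(8 × 10⁻⁴)(+0.69) = 5.0 × 10⁻⁴ → stable
The 32–112 m interval has Δρ < 0: lighter water underlies denser water.

32–112 m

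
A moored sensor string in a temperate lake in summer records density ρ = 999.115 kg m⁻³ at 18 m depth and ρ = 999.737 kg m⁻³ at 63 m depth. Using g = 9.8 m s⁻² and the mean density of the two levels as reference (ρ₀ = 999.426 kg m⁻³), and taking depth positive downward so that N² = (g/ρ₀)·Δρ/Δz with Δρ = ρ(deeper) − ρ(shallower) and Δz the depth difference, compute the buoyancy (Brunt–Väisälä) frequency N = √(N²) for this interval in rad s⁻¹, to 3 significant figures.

0.0116 rad s⁻¹

Δρ = 999.737 − 999.115 = 0.622 kg m⁻³ over Δz = 63 − 18 = 45 m.
N² = (9.8/999.426) × (0.622/45) = 1.3554 × 10⁻⁴ s⁻².
N = √(1.3554 × 10⁻⁴) = 0.011642 rad s⁻¹ ≈ 0.0116 rad s⁻¹.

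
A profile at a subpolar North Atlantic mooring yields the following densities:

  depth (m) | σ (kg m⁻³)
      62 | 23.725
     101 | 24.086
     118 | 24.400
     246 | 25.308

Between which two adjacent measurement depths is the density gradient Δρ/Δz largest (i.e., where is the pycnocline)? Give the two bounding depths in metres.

101–118 m

Compute the density gradient over each adjacent pair:
  62–101 m: Δρ/Δz = 0.361/39 = 9.3 × 10⁻³ kg m⁻⁴
  101–118 m: Δρ/Δz = 0.314/17 = 0.018 kg m⁻⁴
  118–246 m: Δρ/Δz = 0.908/128 = 7.1 × 10⁻³ kg m⁻⁴
The largest gradient is in the 101–118 m interval — the pycnocline.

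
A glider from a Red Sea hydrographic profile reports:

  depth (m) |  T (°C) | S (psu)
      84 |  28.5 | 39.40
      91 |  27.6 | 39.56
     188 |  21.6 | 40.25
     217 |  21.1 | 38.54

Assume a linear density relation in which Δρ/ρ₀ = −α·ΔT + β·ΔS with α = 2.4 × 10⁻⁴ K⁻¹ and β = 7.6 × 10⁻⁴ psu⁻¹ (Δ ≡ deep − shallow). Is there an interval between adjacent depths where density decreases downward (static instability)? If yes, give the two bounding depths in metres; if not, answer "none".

188–217 m

Evaluate Δρ/ρ₀ = −αΔT + βΔS across each adjacent pair:
  84–91 m: −αΔT+βΔS = −(2.4 × 10⁻⁴)(-0.9)+(7.6 × 10⁻⁴)(+0.16) = 3.4 × 10⁻⁴ → stable
  91–188 m: −αΔT+βΔS = −(2.4 × 10⁻⁴)(-6.0)+(7.6 × 10⁻⁴)(+0.69) = 2.0 × 10⁻³ → stable
  188–217 m: −αΔT+βΔS = −(2.4 × 10⁻⁴)(-0.5)+(7.6 × 10⁻⁴)(-1.71) = -1.2 × 10⁻³ → UNSTABLE
The 188–217 m interval has Δρ < 0: lighter water underlies denser water.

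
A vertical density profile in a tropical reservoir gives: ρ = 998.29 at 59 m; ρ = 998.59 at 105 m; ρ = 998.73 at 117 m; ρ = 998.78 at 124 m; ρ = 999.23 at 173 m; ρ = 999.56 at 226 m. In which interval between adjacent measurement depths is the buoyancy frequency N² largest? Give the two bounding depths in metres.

Compute the density gradient over each adjacent pair:
  59–105 m: Δρ/Δz = 0.30/46 = 6.5 × 10⁻³ kg m⁻⁴
  105–117 m: Δρ/Δz = 0.14/12 = 0.012 kg m⁻⁴
  117–124 m: Δρ/Δz = 0.05/7 = 7.1 × 10⁻³ kg m⁻⁴
  124–173 m: Δρ/Δz = 0.45/49 = 9.2 × 10⁻³ kg m⁻⁴
  173–226 m: Δρ/Δz = 0.33/53 = 6.2 × 10⁻³ kg m⁻⁴
The largest gradient is in the 105–117 m interval — the pycnocline.

105–117 m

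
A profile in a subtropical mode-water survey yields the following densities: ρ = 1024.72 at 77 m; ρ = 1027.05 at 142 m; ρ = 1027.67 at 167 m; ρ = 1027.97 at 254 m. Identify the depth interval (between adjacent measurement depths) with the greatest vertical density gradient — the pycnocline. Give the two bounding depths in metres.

77–142 m

Compute the density gradient over each adjacent pair:
  77–142 m: Δρ/Δz = 2.33/65 = 0.036 kg m⁻⁴
  142–167 m: Δρ/Δz = 0.62/25 = 0.025 kg m⁻⁴
  167–254 m: Δρ/Δz = 0.30/87 = 3.4 × 10⁻³ kg m⁻⁴
The largest gradient is in the 77–142 m interval — the pycnocline.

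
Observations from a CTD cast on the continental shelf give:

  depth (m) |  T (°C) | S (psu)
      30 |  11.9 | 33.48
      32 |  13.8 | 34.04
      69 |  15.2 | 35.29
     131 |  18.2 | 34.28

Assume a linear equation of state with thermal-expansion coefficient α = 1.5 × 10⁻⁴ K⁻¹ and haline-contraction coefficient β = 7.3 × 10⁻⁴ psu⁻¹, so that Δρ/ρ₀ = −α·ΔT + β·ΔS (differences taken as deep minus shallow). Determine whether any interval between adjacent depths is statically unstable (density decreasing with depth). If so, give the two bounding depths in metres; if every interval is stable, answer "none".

Evaluate Δρ/ρ₀ = −αΔT + βΔS across each adjacent pair:
  30–32 m: −αΔT+βΔS = −(1.5 × 10⁻⁴)(+1.9)+(7.3 × 10⁻⁴)(+0.56) = 1.2 × 10⁻⁴ → stable
  32–69 m: −αΔT+βΔS = −(1.5 × 10⁻⁴)(+1.4)+(7.3 × 10⁻⁴)(+1.25) = 7.0 × 10⁻⁴ → stable
  69–131 m: −αΔT+βΔS = −(1.5 × 10⁻⁴)(+3.0)+(7.3 × 10⁻⁴)(-1.01) = -1.2 × 10⁻³ → UNSTABLE
The 69–131 m interval has Δρ < 0: lighter water underlies denser water.

69–131 m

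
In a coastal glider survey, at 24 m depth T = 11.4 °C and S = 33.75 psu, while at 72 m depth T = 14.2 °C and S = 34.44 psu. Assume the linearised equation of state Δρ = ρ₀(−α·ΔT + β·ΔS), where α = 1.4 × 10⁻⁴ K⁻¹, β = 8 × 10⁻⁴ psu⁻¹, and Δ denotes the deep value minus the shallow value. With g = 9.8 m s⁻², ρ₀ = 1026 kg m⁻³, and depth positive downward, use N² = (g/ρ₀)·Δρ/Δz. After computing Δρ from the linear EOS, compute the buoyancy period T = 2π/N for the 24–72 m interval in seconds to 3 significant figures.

1.10 × 10³ s

ΔT = +2.8 K, ΔS = +0.69 psu (deep − shallow).
Δρ/ρ₀ = −αΔT + βΔS = -3.92 × 10⁻⁴ + 5.52 × 10⁻⁴ = 1.60 × 10⁻⁴, so Δρ ≈ 0.1642 kg m⁻³.
N² = (g/ρ₀)·Δρ/Δz = g·(Δρ/ρ₀)/Δz = 9.8 × 1.60 × 10⁻⁴ / 48 = 3.2667 × 10⁻⁵ s⁻².
N = √(3.2667 × 10⁻⁵) = 5.7155 × 10⁻³ rad s⁻¹ → T = 2π/N = 1.0993 × 10³ s ≈ 1.10 × 10³ s.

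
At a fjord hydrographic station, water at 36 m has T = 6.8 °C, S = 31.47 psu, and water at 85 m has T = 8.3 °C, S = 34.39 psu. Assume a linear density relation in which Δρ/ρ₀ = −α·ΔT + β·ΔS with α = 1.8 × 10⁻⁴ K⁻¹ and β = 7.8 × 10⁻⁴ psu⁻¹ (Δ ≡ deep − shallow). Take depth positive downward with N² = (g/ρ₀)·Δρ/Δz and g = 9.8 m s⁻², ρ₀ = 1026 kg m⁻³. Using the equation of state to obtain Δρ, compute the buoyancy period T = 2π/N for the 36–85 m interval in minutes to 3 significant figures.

ΔT = +1.5 K, ΔS = +2.92 psu (deep − shallow).
Δρ/ρ₀ = −αΔT + βΔS = -2.70 × 10⁻⁴ + 2.2776 × 10⁻³ = 2.0076 × 10⁻³, so Δρ ≈ 2.060 kg m⁻³.
N² = (g/ρ₀)·Δρ/Δz = g·(Δρ/ρ₀)/Δz = 9.8 × 2.0076 × 10⁻³ / 49 = 4.0152 × 10⁻⁴ s⁻².
N = √(4.0152 × 10⁻⁴) = 0.020038 rad s⁻¹ → T = 2π/N = 313.56 s = 5.2260 min ≈ 5.23 min.

5.23 min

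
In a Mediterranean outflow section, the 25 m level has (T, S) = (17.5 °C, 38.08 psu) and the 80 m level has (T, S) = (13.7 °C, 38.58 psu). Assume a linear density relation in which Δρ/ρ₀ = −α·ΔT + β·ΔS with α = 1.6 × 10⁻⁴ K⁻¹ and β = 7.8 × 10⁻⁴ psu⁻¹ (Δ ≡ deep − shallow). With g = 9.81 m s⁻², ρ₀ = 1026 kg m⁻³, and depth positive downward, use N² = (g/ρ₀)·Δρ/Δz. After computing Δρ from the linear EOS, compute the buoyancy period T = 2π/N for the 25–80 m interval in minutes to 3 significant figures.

7.85 min

ΔT = -3.8 K, ΔS = +0.50 psu (deep − shallow).
Δρ/ρ₀ = −αΔT + βΔS = 6.08 × 10⁻⁴ + 3.90 × 10⁻⁴ = 9.98 × 10⁻⁴, so Δρ ≈ 1.024 kg m⁻³.
N² = (g/ρ₀)·Δρ/Δz = g·(Δρ/ρ₀)/Δz = 9.81 × 9.98 × 10⁻⁴ / 55 = 1.7801 × 10⁻⁴ s⁻².
N = √(1.7801 × 10⁻⁴) = 0.013342 rad s⁻¹ → T = 2π/N = 470.93 s = 7.8488 min ≈ 7.85 min.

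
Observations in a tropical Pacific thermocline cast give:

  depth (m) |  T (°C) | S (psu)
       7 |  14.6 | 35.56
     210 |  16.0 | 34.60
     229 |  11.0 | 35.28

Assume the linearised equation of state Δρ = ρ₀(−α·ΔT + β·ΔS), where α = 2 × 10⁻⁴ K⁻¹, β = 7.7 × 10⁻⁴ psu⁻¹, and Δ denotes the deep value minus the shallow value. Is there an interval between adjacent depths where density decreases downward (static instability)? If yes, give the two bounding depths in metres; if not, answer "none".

Evaluate Δρ/ρ₀ = −αΔT + βΔS across each adjacent pair:
  7–210 m: −αΔT+βΔS = −(2 × 10⁻⁴)(+1.4)+(7.7 × 10⁻⁴)(-0.96) = -1.0 × 10⁻³ → UNSTABLE
  210–229 m: −αΔT+βΔS = −(2 × 10⁻⁴)(-5.0)+(7.7 × 10⁻⁴)(+0.68) = 1.5 × 10⁻³ → stable
The 7–210 m interval has Δρ < 0: lighter water underlies denser water.

7–210 m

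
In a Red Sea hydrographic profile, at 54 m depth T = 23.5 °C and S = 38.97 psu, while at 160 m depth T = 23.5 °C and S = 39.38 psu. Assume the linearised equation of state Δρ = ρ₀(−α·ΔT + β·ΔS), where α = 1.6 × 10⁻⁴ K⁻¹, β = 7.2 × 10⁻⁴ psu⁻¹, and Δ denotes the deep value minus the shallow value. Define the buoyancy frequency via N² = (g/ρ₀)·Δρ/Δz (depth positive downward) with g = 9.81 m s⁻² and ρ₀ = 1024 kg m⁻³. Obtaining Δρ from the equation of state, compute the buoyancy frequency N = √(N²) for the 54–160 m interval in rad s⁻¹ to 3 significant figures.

5.23 × 10⁻³ rad s⁻¹

ΔT = +0.0 K, ΔS = +0.41 psu (deep − shallow).
Δρ/ρ₀ = −αΔT + βΔS = 0 + 2.952 × 10⁻⁴ = 2.952 × 10⁻⁴, so Δρ ≈ 0.3023 kg m⁻³.
N² = (g/ρ₀)·Δρ/Δz = g·(Δρ/ρ₀)/Δz = 9.81 × 2.952 × 10⁻⁴ / 106 = 2.7320 × 10⁻⁵ s⁻².
N = √(2.7320 × 10⁻⁵) = 5.2269 × 10⁻³ rad s⁻¹ ≈ 5.23 × 10⁻³ rad s⁻¹.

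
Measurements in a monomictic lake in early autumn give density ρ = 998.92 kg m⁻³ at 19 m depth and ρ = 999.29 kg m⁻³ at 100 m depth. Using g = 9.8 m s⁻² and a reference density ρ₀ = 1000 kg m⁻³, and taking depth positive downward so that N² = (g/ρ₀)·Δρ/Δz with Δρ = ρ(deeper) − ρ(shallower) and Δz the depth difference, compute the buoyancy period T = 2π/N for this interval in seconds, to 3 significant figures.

939 s

Δρ = 999.29 − 998.92 = 0.37 kg m⁻³ over Δz = 100 − 19 = 81 m.
N² = (9.8/1000) × (0.37/81) = 4.4765 × 10⁻⁵ s⁻².
N = √(4.4765 × 10⁻⁵) = 6.6907 × 10⁻³ rad s⁻¹, so T = 2π/N = 939.09 s ≈ 939 s.
Since Δρ > 0 the layer is stably stratified.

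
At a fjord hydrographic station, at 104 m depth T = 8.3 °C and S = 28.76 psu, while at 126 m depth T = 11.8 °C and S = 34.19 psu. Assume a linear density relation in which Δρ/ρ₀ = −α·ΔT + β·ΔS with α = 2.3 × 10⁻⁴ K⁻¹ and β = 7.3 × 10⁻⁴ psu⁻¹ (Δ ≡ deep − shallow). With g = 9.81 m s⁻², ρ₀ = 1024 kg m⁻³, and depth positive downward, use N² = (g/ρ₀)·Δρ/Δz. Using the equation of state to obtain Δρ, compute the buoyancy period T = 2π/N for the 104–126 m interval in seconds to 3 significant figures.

167 s

ΔT = +3.5 K, ΔS = +5.43 psu (deep − shallow).
Δρ/ρ₀ = −αΔT + βΔS = -8.05 × 10⁻⁴ + 3.9639 × 10⁻³ = 3.1589 × 10⁻³, so Δρ ≈ 3.235 kg m⁻³.
N² = (g/ρ₀)·Δρ/Δz = g·(Δρ/ρ₀)/Δz = 9.81 × 3.1589 × 10⁻³ / 22 = 1.4086 × 10⁻³ s⁻².
N = √(1.4086 × 10⁻³) = 0.037531 rad s⁻¹ → T = 2π/N = 167.41 s ≈ 167 s.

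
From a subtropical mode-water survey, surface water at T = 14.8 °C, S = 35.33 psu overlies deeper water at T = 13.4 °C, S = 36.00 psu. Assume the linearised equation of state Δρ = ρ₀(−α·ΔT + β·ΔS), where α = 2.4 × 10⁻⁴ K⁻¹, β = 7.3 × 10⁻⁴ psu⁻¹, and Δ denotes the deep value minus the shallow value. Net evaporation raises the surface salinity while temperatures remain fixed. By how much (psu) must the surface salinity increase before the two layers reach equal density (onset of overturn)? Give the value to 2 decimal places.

Neutral buoyancy requires −α(T_deep − T_surf) + β(S_deep − S_surf′) = 0.
S_surf′ = S_deep − (α/β)·ΔT = 36.00 − (2.4 × 10⁻⁴/7.3 × 10⁻⁴)·(-1.4) = 36.4603 psu.
Increase required: 36.4603 − 35.33 = 1.1303 psu.

1.13 psu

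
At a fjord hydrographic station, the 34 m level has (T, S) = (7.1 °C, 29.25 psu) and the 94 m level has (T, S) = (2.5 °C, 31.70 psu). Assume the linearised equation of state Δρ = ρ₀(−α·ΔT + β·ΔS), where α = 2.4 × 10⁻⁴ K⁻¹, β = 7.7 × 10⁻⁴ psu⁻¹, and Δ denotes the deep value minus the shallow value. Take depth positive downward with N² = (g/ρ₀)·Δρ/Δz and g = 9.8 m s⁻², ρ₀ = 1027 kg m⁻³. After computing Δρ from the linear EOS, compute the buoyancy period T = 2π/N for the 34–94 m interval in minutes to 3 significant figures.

ΔT = -4.6 K, ΔS = +2.45 psu (deep − shallow).
Δρ/ρ₀ = −αΔT + βΔS = 1.104 × 10⁻³ + 1.8865 × 10⁻³ = 2.9905 × 10⁻³, so Δρ ≈ 3.071 kg m⁻³.
N² = (g/ρ₀)·Δρ/Δz = g·(Δρ/ρ₀)/Δz = 9.8 × 2.9905 × 10⁻³ / 60 = 4.8845 × 10⁻⁴ s⁻².
N = √(4.8845 × 10⁻⁴) = 0.022101 rad s⁻¹ → T = 2π/N = 284.29 s = 4.7382 min ≈ 4.74 min.

4.74 min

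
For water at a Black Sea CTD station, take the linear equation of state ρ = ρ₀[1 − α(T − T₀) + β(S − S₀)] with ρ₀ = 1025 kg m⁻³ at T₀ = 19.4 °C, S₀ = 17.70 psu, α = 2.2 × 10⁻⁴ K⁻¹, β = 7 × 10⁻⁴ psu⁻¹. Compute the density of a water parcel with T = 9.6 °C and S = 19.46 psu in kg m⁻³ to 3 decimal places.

T − T₀ = -9.8 K, S − S₀ = +1.76 psu.
Bracket = 1 − α·(-9.8) + β·(+1.76) = 1 + (3.388 × 10⁻³) = 1.0033880.
ρ = 1025 × 1.0033880 = 1028.473 kg m⁻³.

1028.473 kg m⁻³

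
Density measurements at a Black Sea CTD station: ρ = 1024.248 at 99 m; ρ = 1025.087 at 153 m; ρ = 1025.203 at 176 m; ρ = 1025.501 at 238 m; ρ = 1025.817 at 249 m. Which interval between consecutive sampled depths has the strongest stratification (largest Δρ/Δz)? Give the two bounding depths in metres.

Compute the density gradient over each adjacent pair:
  99–153 m: Δρ/Δz = 0.839/54 = 0.016 kg m⁻⁴
  153–176 m: Δρ/Δz = 0.116/23 = 5.0 × 10⁻³ kg m⁻⁴
  176–238 m: Δρ/Δz = 0.298/62 = 4.8 × 10⁻³ kg m⁻⁴
  238–249 m: Δρ/Δz = 0.316/11 = 0.029 kg m⁻⁴
The largest gradient is in the 238–249 m interval — the pycnocline.

238–249 m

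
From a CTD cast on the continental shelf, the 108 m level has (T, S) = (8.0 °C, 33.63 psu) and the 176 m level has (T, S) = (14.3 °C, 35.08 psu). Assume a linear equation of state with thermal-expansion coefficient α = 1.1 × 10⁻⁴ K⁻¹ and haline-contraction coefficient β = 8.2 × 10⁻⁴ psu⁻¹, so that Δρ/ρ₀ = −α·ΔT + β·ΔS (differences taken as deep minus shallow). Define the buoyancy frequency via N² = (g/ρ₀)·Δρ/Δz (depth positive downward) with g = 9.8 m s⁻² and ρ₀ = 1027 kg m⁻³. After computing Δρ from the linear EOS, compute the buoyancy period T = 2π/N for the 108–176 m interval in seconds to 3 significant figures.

743 s

ΔT = +6.3 K, ΔS = +1.45 psu (deep − shallow).
Δρ/ρ₀ = −αΔT + βΔS = -6.93 × 10⁻⁴ + 1.189 × 10⁻³ = 4.96 × 10⁻⁴, so Δρ ≈ 0.5094 kg m⁻³.
N² = (g/ρ₀)·Δρ/Δz = g·(Δρ/ρ₀)/Δz = 9.8 × 4.96 × 10⁻⁴ / 68 = 7.1482 × 10⁻⁵ s⁻².
N = √(7.1482 × 10⁻⁵) = 8.4547 × 10⁻³ rad s⁻¹ → T = 2π/N = 743.16 s ≈ 743 s.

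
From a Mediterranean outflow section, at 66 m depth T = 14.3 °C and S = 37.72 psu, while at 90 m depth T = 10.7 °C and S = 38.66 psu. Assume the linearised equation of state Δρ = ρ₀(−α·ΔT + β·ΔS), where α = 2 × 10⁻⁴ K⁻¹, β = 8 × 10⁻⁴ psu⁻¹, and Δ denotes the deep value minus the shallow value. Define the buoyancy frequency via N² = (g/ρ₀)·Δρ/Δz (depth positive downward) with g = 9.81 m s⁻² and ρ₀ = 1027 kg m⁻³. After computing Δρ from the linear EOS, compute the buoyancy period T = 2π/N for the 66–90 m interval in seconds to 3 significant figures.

256 s

ΔT = -3.6 K, ΔS = +0.94 psu (deep − shallow).
Δρ/ρ₀ = −αΔT + βΔS = 7.20 × 10⁻⁴ + 7.52 × 10⁻⁴ = 1.472 × 10⁻³, so Δρ ≈ 1.512 kg m⁻³.
N² = (g/ρ₀)·Δρ/Δz = g·(Δρ/ρ₀)/Δz = 9.81 × 1.472 × 10⁻³ / 24 = 6.0168 × 10⁻⁴ s⁻².
N = √(6.0168 × 10⁻⁴) = 0.024529 rad s⁻¹ → T = 2π/N = 256.15 s ≈ 256 s.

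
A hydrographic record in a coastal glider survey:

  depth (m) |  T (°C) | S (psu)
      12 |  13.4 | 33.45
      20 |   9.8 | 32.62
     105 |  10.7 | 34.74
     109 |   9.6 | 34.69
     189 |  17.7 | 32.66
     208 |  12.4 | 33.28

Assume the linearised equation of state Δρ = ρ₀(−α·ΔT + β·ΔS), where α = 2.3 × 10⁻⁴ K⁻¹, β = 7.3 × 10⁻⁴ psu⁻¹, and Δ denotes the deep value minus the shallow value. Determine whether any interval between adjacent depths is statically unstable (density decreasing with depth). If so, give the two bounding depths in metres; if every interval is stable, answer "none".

109–189 m

Evaluate Δρ/ρ₀ = −αΔT + βΔS across each adjacent pair:
  12–20 m: −αΔT+βΔS = −(2.3 × 10⁻⁴)(-3.6)+(7.3 × 10⁻⁴)(-0.83) = 2.2 × 10⁻⁴ → stable
  20–105 m: −αΔT+βΔS = −(2.3 × 10⁻⁴)(+0.9)+(7.3 × 10⁻⁴)(+2.12) = 1.3 × 10⁻³ → stable
  105–109 m: −αΔT+βΔS = −(2.3 × 10⁻⁴)(-1.1)+(7.3 × 10⁻⁴)(-0.05) = 2.2 × 10⁻⁴ → stable
  109–189 m: −αΔT+βΔS = −(2.3 × 10⁻⁴)(+8.1)+(7.3 × 10⁻⁴)(-2.03) = -3.3 × 10⁻³ → UNSTABLE
  189–208 m: −αΔT+βΔS = −(2.3 × 10⁻⁴)(-5.3)+(7.3 × 10⁻⁴)(+0.62) = 1.7 × 10⁻³ → stable
The 109–189 m interval has Δρ < 0: lighter water underlies denser water.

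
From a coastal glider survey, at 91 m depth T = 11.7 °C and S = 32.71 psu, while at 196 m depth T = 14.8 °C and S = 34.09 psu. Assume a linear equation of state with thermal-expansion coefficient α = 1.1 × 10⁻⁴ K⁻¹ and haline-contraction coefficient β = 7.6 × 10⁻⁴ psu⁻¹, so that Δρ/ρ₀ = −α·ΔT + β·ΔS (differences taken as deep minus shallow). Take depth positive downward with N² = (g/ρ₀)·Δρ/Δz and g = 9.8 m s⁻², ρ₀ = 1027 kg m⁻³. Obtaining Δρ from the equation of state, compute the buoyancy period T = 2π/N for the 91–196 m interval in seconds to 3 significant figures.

773 s

ΔT = +3.1 K, ΔS = +1.38 psu (deep − shallow).
Δρ/ρ₀ = −αΔT + βΔS = -3.41 × 10⁻⁴ + 1.0488 × 10⁻³ = 7.078 × 10⁻⁴, so Δρ ≈ 0.7269 kg m⁻³.
N² = (g/ρ₀)·Δρ/Δz = g·(Δρ/ρ₀)/Δz = 9.8 × 7.078 × 10⁻⁴ / 105 = 6.6061 × 10⁻⁵ s⁻².
N = √(6.6061 × 10⁻⁵) = 8.1278 × 10⁻³ rad s⁻¹ → T = 2π/N = 773.05 s ≈ 773 s.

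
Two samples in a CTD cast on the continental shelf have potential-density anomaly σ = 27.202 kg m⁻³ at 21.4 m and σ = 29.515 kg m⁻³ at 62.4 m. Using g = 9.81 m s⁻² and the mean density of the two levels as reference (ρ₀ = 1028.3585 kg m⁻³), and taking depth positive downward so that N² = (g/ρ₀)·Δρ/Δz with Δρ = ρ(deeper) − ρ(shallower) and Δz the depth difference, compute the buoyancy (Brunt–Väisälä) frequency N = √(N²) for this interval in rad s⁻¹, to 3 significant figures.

Δρ = 1029.515 − 1027.202 = 2.313 kg m⁻³ over Δz = 62.4 − 21.4 = 41 m.
N² = (9.81/1028.3585) × (2.313/41) = 5.3817 × 10⁻⁴ s⁻².
N = √(5.3817 × 10⁻⁴) = 0.023198 rad s⁻¹ ≈ 0.0232 rad s⁻¹.
A positive N² confirms static stability across the interval.

0.0232 rad s⁻¹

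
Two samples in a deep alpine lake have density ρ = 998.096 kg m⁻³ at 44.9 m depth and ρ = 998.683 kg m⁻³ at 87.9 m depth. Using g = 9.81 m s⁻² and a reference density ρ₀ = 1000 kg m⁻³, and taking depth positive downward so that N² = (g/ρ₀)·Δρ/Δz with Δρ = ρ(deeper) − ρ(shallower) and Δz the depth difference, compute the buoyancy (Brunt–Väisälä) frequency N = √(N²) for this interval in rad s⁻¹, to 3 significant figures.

Δρ = 998.683 − 998.096 = 0.587 kg m⁻³ over Δz = 87.9 − 44.9 = 43 m.
N² = (9.81/1000) × (0.587/43) = 1.3392 × 10⁻⁴ s⁻².
N = √(1.3392 × 10⁻⁴) = 0.011572 rad s⁻¹ ≈ 0.0116 rad s⁻¹.

0.0116 rad s⁻¹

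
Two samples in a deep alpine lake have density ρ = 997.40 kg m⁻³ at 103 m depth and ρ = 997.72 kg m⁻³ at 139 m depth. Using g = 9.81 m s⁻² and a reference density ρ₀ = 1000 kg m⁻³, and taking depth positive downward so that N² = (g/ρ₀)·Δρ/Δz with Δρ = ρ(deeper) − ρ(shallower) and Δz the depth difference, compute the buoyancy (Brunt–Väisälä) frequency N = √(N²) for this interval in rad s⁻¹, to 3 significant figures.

9.34 × 10⁻³ rad s⁻¹

Δρ = 997.72 − 997.40 = 0.32 kg m⁻³ over Δz = 139 − 103 = 36 m.
N² = (9.81/1000) × (0.32/36) = 8.7200 × 10⁻⁵ s⁻².
N = √(8.7200 × 10⁻⁵) = 9.3381 × 10⁻³ rad s⁻¹ ≈ 9.34 × 10⁻³ rad s⁻¹.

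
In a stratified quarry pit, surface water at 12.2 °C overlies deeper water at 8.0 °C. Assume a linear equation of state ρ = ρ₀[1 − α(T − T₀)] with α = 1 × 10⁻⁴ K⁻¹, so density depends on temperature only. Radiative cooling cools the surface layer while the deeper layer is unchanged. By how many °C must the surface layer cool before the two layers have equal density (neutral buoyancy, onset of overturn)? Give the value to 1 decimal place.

4.2 °C

With temperature the only control, equal density requires T_surf′ = T_deep.
T_surf′ = 8.0 °C.
Cooling required: 12.2 − 8.0 = 4.2 °C.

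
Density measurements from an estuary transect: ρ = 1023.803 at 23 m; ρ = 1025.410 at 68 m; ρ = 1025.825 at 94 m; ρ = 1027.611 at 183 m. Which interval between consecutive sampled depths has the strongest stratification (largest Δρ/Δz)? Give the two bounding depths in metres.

Compute the density gradient over each adjacent pair:
  23–68 m: Δρ/Δz = 1.607/45 = 0.036 kg m⁻⁴
  68–94 m: Δρ/Δz = 0.415/26 = 0.016 kg m⁻⁴
  94–183 m: Δρ/Δz = 1.786/89 = 0.020 kg m⁻⁴
The largest gradient is in the 23–68 m interval — the pycnocline.

23–68 m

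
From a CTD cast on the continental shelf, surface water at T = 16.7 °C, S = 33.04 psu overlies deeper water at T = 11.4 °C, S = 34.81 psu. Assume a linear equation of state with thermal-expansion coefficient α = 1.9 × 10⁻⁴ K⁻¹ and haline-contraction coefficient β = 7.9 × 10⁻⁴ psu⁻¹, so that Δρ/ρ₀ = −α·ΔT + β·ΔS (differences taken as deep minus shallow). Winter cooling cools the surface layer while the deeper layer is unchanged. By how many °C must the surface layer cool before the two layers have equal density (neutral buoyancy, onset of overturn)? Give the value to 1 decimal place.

12.7 °C

Neutral buoyancy requires Δρ = 0, i.e. −α(T_deep − T_surf′) + β(S_deep − S_surf) = 0.
T_surf′ = T_deep − (β/α)·ΔS = 11.4 − (7.9 × 10⁻⁴/1.9 × 10⁻⁴)·(+1.77) = 4.041 °C.
Cooling required: 16.7 − (4.041) = 12.659 °C.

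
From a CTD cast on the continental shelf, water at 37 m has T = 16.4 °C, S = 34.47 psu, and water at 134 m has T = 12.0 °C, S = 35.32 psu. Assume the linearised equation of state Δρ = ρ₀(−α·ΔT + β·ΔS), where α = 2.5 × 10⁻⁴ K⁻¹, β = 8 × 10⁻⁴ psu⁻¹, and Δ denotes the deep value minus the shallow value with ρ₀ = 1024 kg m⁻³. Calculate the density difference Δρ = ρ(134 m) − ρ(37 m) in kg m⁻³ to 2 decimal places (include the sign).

+1.82 kg m⁻³

ΔT = -4.4 K, ΔS = +0.85 psu (deep − shallow).
Δρ/ρ₀ = −(2.5 × 10⁻⁴)(-4.4) + (8 × 10⁻⁴)(+0.85) = 1.78 × 10⁻³.
Δρ = 1024 × (1.78 × 10⁻³) = +1.82 kg m⁻³.
Positive Δρ: denser below, stable.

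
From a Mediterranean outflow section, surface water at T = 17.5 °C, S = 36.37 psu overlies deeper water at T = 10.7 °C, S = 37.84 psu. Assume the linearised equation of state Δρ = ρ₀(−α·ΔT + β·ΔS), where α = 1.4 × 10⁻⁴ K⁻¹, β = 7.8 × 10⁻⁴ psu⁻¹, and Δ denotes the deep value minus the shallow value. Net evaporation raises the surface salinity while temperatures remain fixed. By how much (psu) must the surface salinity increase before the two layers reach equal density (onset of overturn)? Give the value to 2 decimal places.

2.69 psu

Neutral buoyancy requires −α(T_deep − T_surf) + β(S_deep − S_surf′) = 0.
S_surf′ = S_deep − (α/β)·ΔT = 37.84 − (1.4 × 10⁻⁴/7.8 × 10⁻⁴)·(-6.8) = 39.0605 psu.
Increase required: 39.0605 − 36.37 = 2.6905 psu.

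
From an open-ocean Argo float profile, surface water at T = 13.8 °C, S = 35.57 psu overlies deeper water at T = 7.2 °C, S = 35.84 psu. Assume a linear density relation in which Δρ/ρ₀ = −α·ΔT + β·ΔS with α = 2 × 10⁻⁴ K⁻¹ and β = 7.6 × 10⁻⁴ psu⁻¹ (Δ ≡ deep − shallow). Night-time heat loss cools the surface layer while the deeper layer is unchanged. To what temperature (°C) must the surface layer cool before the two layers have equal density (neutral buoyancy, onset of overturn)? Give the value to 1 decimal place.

6.2 °C

Neutral buoyancy requires Δρ = 0, i.e. −α(T_deep − T_surf′) + β(S_deep − S_surf) = 0.
T_surf′ = T_deep − (β/α)·ΔS = 7.2 − (7.6 × 10⁻⁴/2 × 10⁻⁴)·(+0.27) = 6.174 °C.
Cooling required: 13.8 − (6.174) = 7.626 °C.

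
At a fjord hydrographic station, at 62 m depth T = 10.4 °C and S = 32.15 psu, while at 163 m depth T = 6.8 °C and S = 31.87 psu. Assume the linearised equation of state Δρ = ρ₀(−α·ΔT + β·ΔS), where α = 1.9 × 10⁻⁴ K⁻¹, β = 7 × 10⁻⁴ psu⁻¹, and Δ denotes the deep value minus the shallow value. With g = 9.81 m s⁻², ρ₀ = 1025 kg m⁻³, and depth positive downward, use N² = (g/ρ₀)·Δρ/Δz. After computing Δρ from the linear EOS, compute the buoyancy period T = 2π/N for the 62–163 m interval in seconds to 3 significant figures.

913 s

ΔT = -3.6 K, ΔS = -0.28 psu (deep − shallow).
Δρ/ρ₀ = −αΔT + βΔS = 6.84 × 10⁻⁴ − 1.96 × 10⁻⁴ = 4.88 × 10⁻⁴, so Δρ ≈ 0.5002 kg m⁻³.
N² = (g/ρ₀)·Δρ/Δz = g·(Δρ/ρ₀)/Δz = 9.81 × 4.88 × 10⁻⁴ / 101 = 4.7399 × 10⁻⁵ s⁻².
N = √(4.7399 × 10⁻⁵) = 6.8847 × 10⁻³ rad s⁻¹ → T = 2π/N = 912.63 s ≈ 913 s.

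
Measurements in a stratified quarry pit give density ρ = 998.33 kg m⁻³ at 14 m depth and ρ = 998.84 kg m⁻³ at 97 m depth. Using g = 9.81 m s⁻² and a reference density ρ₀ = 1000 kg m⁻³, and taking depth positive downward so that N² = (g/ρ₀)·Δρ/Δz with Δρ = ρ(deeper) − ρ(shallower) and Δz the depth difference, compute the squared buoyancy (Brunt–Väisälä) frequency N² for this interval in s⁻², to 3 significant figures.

Δρ = 998.84 − 998.33 = 0.51 kg m⁻³ over Δz = 97 − 14 = 83 m.
N² = (9.81/1000) × (0.51/83) = 6.0278 × 10⁻⁵ s⁻² ≈ 6.03 × 10⁻⁵ s⁻².

6.03 × 10⁻⁵ s⁻²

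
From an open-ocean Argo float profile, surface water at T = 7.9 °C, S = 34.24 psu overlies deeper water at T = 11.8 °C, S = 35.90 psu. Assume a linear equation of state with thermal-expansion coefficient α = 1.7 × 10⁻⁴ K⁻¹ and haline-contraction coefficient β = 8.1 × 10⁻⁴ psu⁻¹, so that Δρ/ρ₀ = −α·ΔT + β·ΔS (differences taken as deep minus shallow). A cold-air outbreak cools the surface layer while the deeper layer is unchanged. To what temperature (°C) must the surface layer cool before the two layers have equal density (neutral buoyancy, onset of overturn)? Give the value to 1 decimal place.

Neutral buoyancy requires Δρ = 0, i.e. −α(T_deep − T_surf′) + β(S_deep − S_surf) = 0.
T_surf′ = T_deep − (β/α)·ΔS = 11.8 − (8.1 × 10⁻⁴/1.7 × 10⁻⁴)·(+1.66) = 3.891 °C.
Cooling required: 7.9 − (3.891) = 4.009 °C.

3.9 °C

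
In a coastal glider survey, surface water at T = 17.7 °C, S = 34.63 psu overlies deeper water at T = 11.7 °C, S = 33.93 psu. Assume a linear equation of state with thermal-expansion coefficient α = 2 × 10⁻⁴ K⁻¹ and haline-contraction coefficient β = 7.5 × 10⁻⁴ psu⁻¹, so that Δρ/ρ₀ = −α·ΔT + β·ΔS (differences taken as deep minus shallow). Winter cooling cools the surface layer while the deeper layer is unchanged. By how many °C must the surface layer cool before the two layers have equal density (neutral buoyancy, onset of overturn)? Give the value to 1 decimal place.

Neutral buoyancy requires Δρ = 0, i.e. −α(T_deep − T_surf′) + β(S_deep − S_surf) = 0.
T_surf′ = T_deep − (β/α)·ΔS = 11.7 − (7.5 × 10⁻⁴/2 × 10⁻⁴)·(-0.70) = 14.325 °C.
Cooling required: 17.7 − (14.325) = 3.375 °C.

3.4 °C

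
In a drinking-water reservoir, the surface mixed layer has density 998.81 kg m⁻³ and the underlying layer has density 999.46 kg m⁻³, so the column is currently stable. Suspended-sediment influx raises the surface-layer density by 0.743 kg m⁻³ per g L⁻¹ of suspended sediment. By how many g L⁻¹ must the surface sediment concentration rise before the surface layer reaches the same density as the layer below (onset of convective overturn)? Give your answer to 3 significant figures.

0.875 g L⁻¹

Density deficit of the surface layer: 999.46 − 998.81 = 0.65 kg m⁻³.
Required change = 0.65 / 0.743 = 0.875 g L⁻¹.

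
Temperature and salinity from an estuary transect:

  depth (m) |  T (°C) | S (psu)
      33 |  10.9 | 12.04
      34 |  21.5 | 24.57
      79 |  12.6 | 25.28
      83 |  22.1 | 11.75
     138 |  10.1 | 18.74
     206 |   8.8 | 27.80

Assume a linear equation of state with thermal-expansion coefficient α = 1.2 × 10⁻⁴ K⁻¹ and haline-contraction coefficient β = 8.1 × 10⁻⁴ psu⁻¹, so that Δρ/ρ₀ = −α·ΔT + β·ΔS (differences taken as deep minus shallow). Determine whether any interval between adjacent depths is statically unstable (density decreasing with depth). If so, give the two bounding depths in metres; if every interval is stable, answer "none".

79–83 m

Evaluate Δρ/ρ₀ = −αΔT + βΔS across each adjacent pair:
  33–34 m: −αΔT+βΔS = −(1.2 × 10⁻⁴)(+10.6)+(8.1 × 10⁻⁴)(+12.53) = 8.9 × 10⁻³ → stable
  34–79 m: −αΔT+βΔS = −(1.2 × 10⁻⁴)(-8.9)+(8.1 × 10⁻⁴)(+0.71) = 1.6 × 10⁻³ → stable
  79–83 m: −αΔT+βΔS = −(1.2 × 10⁻⁴)(+9.5)+(8.1 × 10⁻⁴)(-13.53) = -0.012 → UNSTABLE
  83–138 m: −αΔT+βΔS = −(1.2 × 10⁻⁴)(-12.0)+(8.1 × 10⁻⁴)(+6.99) = 7.1 × 10⁻³ → stable
  138–206 m: −αΔT+βΔS = −(1.2 × 10⁻⁴)(-1.3)+(8.1 × 10⁻⁴)(+9.06) = 7.5 × 10⁻³ → stable
The 79–83 m interval has Δρ < 0: lighter water underlies denser water.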